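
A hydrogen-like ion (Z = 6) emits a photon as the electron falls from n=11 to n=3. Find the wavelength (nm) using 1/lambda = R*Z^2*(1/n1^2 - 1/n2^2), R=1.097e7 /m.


1/lambda = R * Z^2 * (1/n1^2 - 1/n2^2)
= 1.097e7 * 6^2 * (1/3^2 - 1/11^2)
= 1.097e7 * 36 * (0.111111 - 0.008264)
= 4.0616e+07 /m
lambda = 1 / 4.0616e+07
= 24.6207 nm

24.6207


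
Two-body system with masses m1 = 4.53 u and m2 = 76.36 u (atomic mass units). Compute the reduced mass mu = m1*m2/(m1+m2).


mu = m1 * m2 / (m1 + m2)
= 4.53 * 76.36 / (4.53 + 76.36)
= 345.9108 / 80.89
= 4.2763 u

4.2763


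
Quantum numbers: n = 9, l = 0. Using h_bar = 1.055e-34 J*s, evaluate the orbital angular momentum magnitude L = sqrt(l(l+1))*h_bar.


L = sqrt(l*(l+1)) * h_bar
= sqrt(0 * 1) * 1.055e-34
= sqrt(0) * 1.055e-34
= 0.0 * 1.055e-34
= 0.0000e+00 J*s

0.0000e+00


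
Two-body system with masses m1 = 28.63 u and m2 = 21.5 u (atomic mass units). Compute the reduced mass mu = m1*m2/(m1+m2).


mu = m1 * m2 / (m1 + m2)
= 28.63 * 21.5 / (28.63 + 21.5)
= 615.545 / 50.13
= 12.279 u

12.279


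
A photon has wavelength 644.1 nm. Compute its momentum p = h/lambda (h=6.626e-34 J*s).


p = h / lambda
= 6.626e-34 / (644.1e-9)
= 6.626e-34 / 6.4410e-07
= 1.0287e-27 kg*m/s

1.0287e-27


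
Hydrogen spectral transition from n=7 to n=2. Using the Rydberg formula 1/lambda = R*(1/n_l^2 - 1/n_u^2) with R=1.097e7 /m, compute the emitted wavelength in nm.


1/lambda = R * (1/n_l^2 - 1/n_u^2)
= 1.097e7 * (1/2^2 - 1/7^2)
= 1.097e7 * (0.25 - 0.020408)
= 1.097e7 * 0.229592
= 2.5186e+06 /m
lambda = 1 / 2.5186e+06 = 397.0424 nm

397.0424


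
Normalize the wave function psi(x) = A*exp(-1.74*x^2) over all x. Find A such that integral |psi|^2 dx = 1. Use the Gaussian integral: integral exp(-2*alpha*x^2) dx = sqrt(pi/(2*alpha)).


integral |psi|^2 dx = A^2 * sqrt(pi/(2*alpha)) = 1
A^2 = sqrt(2*alpha/pi)
= sqrt(2 * 1.74 / pi)
= 1.052482
A = sqrt(1.052482)
= 1.0259

1.0259


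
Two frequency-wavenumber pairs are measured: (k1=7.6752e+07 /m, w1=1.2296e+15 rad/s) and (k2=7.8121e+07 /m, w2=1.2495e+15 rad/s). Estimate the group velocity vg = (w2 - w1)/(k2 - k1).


vg = (w2 - w1) / (k2 - k1)
= (1.2495e+15 - 1.2296e+15) / (7.8121e+07 - 7.6752e+07)
= 1.9900e+13 / 1.3690e+06
= 1.4536e+07 m/s

1.4536e+07


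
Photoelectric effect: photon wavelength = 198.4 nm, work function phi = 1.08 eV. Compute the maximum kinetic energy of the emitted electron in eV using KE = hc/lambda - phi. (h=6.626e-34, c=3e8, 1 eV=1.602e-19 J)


E_photon = hc / lambda
= (6.626e-34)(3e8) / (198.4e-9)
= 1.0019e-18 J
= 6.2542 eV
KE = E_photon - phi
= 6.2542 - 1.08
= 5.1742 eV

5.1742


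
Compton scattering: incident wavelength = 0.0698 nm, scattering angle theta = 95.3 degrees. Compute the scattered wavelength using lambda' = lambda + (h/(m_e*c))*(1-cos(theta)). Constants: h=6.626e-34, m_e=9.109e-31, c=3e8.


Compton wavelength: h/(m_e*c) = 2.4247e-12 m
d_lambda = 2.4247e-12 * (1 - cos(95.3 deg))
= 2.4247e-12 * 1.092371
= 2.6487e-12 m = 0.002649 nm
lambda' = 0.0698 + 0.002649
= 0.072449 nm

0.072449


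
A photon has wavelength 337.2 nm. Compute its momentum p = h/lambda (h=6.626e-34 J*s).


p = h / lambda
= 6.626e-34 / (337.2e-9)
= 6.626e-34 / 3.3720e-07
= 1.9650e-27 kg*m/s

1.9650e-27


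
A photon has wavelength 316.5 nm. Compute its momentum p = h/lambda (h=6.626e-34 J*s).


p = h / lambda
= 6.626e-34 / (316.5e-9)
= 6.626e-34 / 3.1650e-07
= 2.0935e-27 kg*m/s

2.0935e-27


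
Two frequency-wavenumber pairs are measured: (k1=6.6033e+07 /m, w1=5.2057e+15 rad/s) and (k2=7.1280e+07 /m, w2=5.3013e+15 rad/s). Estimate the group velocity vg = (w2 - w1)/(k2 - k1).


vg = (w2 - w1) / (k2 - k1)
= (5.3013e+15 - 5.2057e+15) / (7.1280e+07 - 6.6033e+07)
= 9.5600e+13 / 5.2470e+06
= 1.8220e+07 m/s

1.8220e+07


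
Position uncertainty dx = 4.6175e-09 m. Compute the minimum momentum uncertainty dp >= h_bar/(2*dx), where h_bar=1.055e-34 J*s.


dp = h_bar / (2 * dx)
= 1.055e-34 / (2 * 4.6175e-09)
= 1.055e-34 / 9.2350e-09
= 1.1424e-26 kg*m/s

1.1424e-26


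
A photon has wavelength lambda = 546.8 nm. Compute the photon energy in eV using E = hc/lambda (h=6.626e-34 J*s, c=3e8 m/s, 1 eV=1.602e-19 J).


E = hc / lambda
= (6.626e-34)(3e8) / (546.8e-9)
= 1.9878e-25 / 5.4680e-07
= 3.6353e-19 J
Converting to eV: 3.6353e-19 / 1.602e-19
= 2.2692 eV

2.2692


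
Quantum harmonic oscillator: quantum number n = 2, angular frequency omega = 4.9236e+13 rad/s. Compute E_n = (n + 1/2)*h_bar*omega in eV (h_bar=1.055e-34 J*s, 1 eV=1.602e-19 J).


E = (n + 1/2) * h_bar * omega
= (2 + 0.5) * 1.055e-34 * 4.9236e+13
= 2.5 * 5.1944e-21
= 1.2986e-20 J
= 0.0811 eV

0.0811


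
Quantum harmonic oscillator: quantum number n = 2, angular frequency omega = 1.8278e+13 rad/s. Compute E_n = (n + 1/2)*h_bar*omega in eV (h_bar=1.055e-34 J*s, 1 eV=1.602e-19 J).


E = (n + 1/2) * h_bar * omega
= (2 + 0.5) * 1.055e-34 * 1.8278e+13
= 2.5 * 1.9283e-21
= 4.8208e-21 J
= 0.0301 eV

0.0301


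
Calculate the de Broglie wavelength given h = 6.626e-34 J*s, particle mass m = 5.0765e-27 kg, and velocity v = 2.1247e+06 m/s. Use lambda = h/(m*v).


lambda = h / (m * v)
= 6.626e-34 / (5.0765e-27 * 2.1247e+06)
= 6.626e-34 / 1.0786e-20
= 6.1431e-14 m

6.1431e-14


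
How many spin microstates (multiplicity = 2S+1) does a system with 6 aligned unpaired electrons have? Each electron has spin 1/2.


Total spin S = N * (1/2) = 6 * 0.5 = 3.0
Spin multiplicity = 2S + 1
= 2 * 3.0 + 1
= 7

7


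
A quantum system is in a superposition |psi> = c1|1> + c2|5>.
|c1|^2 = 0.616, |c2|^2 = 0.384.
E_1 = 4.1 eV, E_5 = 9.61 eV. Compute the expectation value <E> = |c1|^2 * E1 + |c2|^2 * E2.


<E> = |c1|^2 * E1 + |c2|^2 * E2
= 0.616 * 4.1 + 0.384 * 9.61
= 2.5256 + 3.6902
= 6.2158 eV

6.2158


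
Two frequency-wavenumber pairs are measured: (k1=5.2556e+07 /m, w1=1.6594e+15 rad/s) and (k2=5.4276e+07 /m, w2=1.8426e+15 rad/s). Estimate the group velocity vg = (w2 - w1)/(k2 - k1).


vg = (w2 - w1) / (k2 - k1)
= (1.8426e+15 - 1.6594e+15) / (5.4276e+07 - 5.2556e+07)
= 1.8320e+14 / 1.7200e+06
= 1.0651e+08 m/s

1.0651e+08


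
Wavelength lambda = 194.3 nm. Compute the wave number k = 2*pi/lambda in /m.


k = 2 * pi / lambda
= 6.2832 / (194.3e-9)
= 6.2832 / 1.9430e-07
= 3.2338e+07 /m

3.2338e+07


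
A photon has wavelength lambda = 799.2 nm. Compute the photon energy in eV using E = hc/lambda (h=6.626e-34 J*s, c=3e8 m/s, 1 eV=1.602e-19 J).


E = hc / lambda
= (6.626e-34)(3e8) / (799.2e-9)
= 1.9878e-25 / 7.9920e-07
= 2.4872e-19 J
Converting to eV: 2.4872e-19 / 1.602e-19
= 1.5526 eV

1.5526


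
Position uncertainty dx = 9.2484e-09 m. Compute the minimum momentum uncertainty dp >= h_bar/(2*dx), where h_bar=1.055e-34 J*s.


dp = h_bar / (2 * dx)
= 1.055e-34 / (2 * 9.2484e-09)
= 1.055e-34 / 1.8497e-08
= 5.7037e-27 kg*m/s

5.7037e-27


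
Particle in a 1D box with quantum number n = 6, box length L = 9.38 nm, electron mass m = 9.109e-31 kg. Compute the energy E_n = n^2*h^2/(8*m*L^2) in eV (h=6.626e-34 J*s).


E = n^2 * h^2 / (8 * m * L^2)
= 6^2 * (6.626e-34)^2 / (8 * 9.109e-31 * (9.38e-9)^2)
= 36 * 4.3904e-67 / (8 * 9.109e-31 * 8.7984e-17)
= 2.4651e-20 J
= 0.1539 eV

0.1539


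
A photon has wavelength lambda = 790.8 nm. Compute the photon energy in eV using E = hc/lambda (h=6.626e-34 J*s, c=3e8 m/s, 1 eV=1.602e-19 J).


E = hc / lambda
= (6.626e-34)(3e8) / (790.8e-9)
= 1.9878e-25 / 7.9080e-07
= 2.5137e-19 J
Converting to eV: 2.5137e-19 / 1.602e-19
= 1.5691 eV

1.5691


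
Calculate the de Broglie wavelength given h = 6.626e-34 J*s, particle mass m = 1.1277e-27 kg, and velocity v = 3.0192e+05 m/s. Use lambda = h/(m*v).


lambda = h / (m * v)
= 6.626e-34 / (1.1277e-27 * 3.0192e+05)
= 6.626e-34 / 3.4048e-22
= 1.9461e-12 m

1.9461e-12


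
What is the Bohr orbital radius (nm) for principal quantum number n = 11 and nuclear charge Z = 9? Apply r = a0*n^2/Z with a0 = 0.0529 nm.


r = a0 * n^2 / Z
= 0.0529 * 11^2 / 9
= 0.0529 * 121 / 9
= 0.7112 nm

0.7112


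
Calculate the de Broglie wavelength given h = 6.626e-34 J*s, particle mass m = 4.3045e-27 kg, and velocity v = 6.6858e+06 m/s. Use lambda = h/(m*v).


lambda = h / (m * v)
= 6.626e-34 / (4.3045e-27 * 6.6858e+06)
= 6.626e-34 / 2.8779e-20
= 2.3024e-14 m

2.3024e-14


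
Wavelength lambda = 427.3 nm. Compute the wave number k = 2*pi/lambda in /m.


k = 2 * pi / lambda
= 6.2832 / (427.3e-9)
= 6.2832 / 4.2730e-07
= 1.4704e+07 /m

1.4704e+07


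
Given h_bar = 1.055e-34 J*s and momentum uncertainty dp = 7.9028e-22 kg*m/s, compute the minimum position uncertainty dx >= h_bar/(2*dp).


dx = h_bar / (2 * dp)
= 1.055e-34 / (2 * 7.9028e-22)
= 1.055e-34 / 1.5806e-21
= 6.6748e-14 m

6.6748e-14


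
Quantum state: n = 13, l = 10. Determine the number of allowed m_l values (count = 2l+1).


m_l ranges from -l to +l in integer steps
So m_l goes from -10 to +10
Count = 2l + 1 = 2*10 + 1
= 21

21


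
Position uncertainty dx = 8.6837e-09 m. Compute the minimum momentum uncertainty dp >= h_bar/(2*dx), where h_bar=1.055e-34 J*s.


dp = h_bar / (2 * dx)
= 1.055e-34 / (2 * 8.6837e-09)
= 1.055e-34 / 1.7367e-08
= 6.0746e-27 kg*m/s

6.0746e-27


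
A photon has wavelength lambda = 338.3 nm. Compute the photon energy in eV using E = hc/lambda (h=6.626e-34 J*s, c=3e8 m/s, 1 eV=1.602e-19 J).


E = hc / lambda
= (6.626e-34)(3e8) / (338.3e-9)
= 1.9878e-25 / 3.3830e-07
= 5.8758e-19 J
Converting to eV: 5.8758e-19 / 1.602e-19
= 3.6678 eV

3.6678


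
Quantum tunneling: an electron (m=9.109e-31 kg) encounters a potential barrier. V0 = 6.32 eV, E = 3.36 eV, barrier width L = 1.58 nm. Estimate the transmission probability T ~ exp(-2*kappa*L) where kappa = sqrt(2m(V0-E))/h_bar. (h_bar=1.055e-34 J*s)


V0 - E = 2.96 eV = 4.7419e-19 J
kappa = sqrt(2 * m * (V0-E)) / h_bar
= sqrt(2 * 9.109e-31 * 4.7419e-19) / 1.055e-34
= 8.8100e+09 /m
2*kappa*L = 2 * 8.8100e+09 * 1.58e-9
= 27.8395
T = exp(-27.8395) = 8.117842e-13

8.117842e-13


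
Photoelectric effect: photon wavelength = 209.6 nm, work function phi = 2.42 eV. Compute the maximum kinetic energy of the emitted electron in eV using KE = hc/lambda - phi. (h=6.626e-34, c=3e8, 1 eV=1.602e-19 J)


E_photon = hc / lambda
= (6.626e-34)(3e8) / (209.6e-9)
= 9.4838e-19 J
= 5.92 eV
KE = E_photon - phi
= 5.92 - 2.42
= 3.5 eV

3.5


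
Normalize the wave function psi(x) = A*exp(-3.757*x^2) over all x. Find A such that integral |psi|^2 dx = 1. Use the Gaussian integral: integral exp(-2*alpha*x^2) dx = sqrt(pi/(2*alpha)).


integral |psi|^2 dx = A^2 * sqrt(pi/(2*alpha)) = 1
A^2 = sqrt(2*alpha/pi)
= sqrt(2 * 3.757 / pi)
= 1.546538
A = sqrt(1.546538)
= 1.2436

1.2436


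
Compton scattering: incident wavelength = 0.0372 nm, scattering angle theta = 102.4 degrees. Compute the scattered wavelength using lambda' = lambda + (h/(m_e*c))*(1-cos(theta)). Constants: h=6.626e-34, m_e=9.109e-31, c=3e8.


Compton wavelength: h/(m_e*c) = 2.4247e-12 m
d_lambda = 2.4247e-12 * (1 - cos(102.4 deg))
= 2.4247e-12 * 1.214735
= 2.9454e-12 m = 0.002945 nm
lambda' = 0.0372 + 0.002945
= 0.040145 nm

0.040145


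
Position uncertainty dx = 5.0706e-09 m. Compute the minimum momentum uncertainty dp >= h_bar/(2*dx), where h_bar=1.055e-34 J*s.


dp = h_bar / (2 * dx)
= 1.055e-34 / (2 * 5.0706e-09)
= 1.055e-34 / 1.0141e-08
= 1.0403e-26 kg*m/s

1.0403e-26


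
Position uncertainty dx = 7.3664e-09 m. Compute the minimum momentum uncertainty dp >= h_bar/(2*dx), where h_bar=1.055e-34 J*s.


dp = h_bar / (2 * dx)
= 1.055e-34 / (2 * 7.3664e-09)
= 1.055e-34 / 1.4733e-08
= 7.1609e-27 kg*m/s

7.1609e-27


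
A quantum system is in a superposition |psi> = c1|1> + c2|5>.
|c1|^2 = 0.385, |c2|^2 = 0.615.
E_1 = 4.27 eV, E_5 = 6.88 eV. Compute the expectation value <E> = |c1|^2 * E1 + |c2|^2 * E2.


<E> = |c1|^2 * E1 + |c2|^2 * E2
= 0.385 * 4.27 + 0.615 * 6.88
= 1.6439 + 4.2312
= 5.8751 eV

5.8751


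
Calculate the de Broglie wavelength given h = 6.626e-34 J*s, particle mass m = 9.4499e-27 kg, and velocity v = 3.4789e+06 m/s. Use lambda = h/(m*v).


lambda = h / (m * v)
= 6.626e-34 / (9.4499e-27 * 3.4789e+06)
= 6.626e-34 / 3.2875e-20
= 2.0155e-14 m

2.0155e-14


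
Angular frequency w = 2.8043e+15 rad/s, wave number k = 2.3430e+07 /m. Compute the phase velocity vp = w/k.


vp = w / k
= 2.8043e+15 / 2.3430e+07
= 1.1969e+08 m/s

1.1969e+08


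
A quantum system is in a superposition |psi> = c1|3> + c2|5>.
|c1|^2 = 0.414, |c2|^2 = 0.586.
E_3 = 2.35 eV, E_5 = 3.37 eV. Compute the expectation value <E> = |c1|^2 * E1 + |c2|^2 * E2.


<E> = |c1|^2 * E1 + |c2|^2 * E2
= 0.414 * 2.35 + 0.586 * 3.37
= 0.9729 + 1.9748
= 2.9477 eV

2.9477


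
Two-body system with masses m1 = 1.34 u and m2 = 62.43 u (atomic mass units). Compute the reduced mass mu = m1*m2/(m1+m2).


mu = m1 * m2 / (m1 + m2)
= 1.34 * 62.43 / (1.34 + 62.43)
= 83.6562 / 63.77
= 1.3118 u

1.3118


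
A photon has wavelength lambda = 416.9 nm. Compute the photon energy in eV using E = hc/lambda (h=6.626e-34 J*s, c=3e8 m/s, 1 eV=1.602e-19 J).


E = hc / lambda
= (6.626e-34)(3e8) / (416.9e-9)
= 1.9878e-25 / 4.1690e-07
= 4.7680e-19 J
Converting to eV: 4.7680e-19 / 1.602e-19
= 2.9763 eV

2.9763


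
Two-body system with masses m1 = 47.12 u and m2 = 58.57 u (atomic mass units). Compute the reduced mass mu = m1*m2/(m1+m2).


mu = m1 * m2 / (m1 + m2)
= 47.12 * 58.57 / (47.12 + 58.57)
= 2759.8184 / 105.69
= 26.1124 u

26.1124


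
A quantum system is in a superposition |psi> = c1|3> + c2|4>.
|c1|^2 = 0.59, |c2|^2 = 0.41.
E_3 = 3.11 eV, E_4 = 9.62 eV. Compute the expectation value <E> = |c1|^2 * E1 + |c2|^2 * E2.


<E> = |c1|^2 * E1 + |c2|^2 * E2
= 0.59 * 3.11 + 0.41 * 9.62
= 1.8349 + 3.9442
= 5.7791 eV

5.7791


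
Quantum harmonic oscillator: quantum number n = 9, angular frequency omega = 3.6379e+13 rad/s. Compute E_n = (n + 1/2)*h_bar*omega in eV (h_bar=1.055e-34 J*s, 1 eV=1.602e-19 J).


E = (n + 1/2) * h_bar * omega
= (9 + 0.5) * 1.055e-34 * 3.6379e+13
= 9.5 * 3.8380e-21
= 3.6461e-20 J
= 0.2276 eV

0.2276


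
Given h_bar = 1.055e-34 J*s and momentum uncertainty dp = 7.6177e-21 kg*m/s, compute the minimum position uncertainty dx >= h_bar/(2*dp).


dx = h_bar / (2 * dp)
= 1.055e-34 / (2 * 7.6177e-21)
= 1.055e-34 / 1.5235e-20
= 6.9247e-15 m

6.9247e-15


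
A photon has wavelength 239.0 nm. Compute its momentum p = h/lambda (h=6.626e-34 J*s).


p = h / lambda
= 6.626e-34 / (239.0e-9)
= 6.626e-34 / 2.3900e-07
= 2.7724e-27 kg*m/s

2.7724e-27


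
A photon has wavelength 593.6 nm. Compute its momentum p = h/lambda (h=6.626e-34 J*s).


p = h / lambda
= 6.626e-34 / (593.6e-9)
= 6.626e-34 / 5.9360e-07
= 1.1162e-27 kg*m/s

1.1162e-27


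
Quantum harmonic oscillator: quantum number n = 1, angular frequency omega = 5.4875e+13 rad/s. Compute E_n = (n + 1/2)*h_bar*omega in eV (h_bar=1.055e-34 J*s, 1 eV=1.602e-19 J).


E = (n + 1/2) * h_bar * omega
= (1 + 0.5) * 1.055e-34 * 5.4875e+13
= 1.5 * 5.7893e-21
= 8.6840e-21 J
= 0.0542 eV

0.0542


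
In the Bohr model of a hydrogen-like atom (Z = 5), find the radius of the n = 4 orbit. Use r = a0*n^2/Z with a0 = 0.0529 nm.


r = a0 * n^2 / Z
= 0.0529 * 4^2 / 5
= 0.0529 * 16 / 5
= 0.1693 nm

0.1693


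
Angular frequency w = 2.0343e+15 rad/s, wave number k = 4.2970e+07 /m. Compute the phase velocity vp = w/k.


vp = w / k
= 2.0343e+15 / 4.2970e+07
= 4.7342e+07 m/s

4.7342e+07


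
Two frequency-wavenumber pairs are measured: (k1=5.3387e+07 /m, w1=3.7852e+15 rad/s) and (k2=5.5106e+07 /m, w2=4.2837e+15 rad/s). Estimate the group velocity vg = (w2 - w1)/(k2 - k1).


vg = (w2 - w1) / (k2 - k1)
= (4.2837e+15 - 3.7852e+15) / (5.5106e+07 - 5.3387e+07)
= 4.9850e+14 / 1.7190e+06
= 2.8999e+08 m/s

2.8999e+08


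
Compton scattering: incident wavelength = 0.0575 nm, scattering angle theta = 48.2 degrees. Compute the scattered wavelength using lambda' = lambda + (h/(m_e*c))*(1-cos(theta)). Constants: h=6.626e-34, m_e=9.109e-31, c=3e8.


Compton wavelength: h/(m_e*c) = 2.4247e-12 m
d_lambda = 2.4247e-12 * (1 - cos(48.2 deg))
= 2.4247e-12 * 0.333468
= 8.0856e-13 m = 0.000809 nm
lambda' = 0.0575 + 0.000809
= 0.058309 nm

0.058309


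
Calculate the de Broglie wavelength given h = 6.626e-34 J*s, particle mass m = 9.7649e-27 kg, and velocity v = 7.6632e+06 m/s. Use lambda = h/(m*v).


lambda = h / (m * v)
= 6.626e-34 / (9.7649e-27 * 7.6632e+06)
= 6.626e-34 / 7.4830e-20
= 8.8547e-15 m

8.8547e-15


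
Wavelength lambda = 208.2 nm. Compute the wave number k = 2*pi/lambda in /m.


k = 2 * pi / lambda
= 6.2832 / (208.2e-9)
= 6.2832 / 2.0820e-07
= 3.0179e+07 /m

3.0179e+07


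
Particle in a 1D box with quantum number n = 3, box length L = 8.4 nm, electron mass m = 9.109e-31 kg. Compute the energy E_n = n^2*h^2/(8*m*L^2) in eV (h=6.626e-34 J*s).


E = n^2 * h^2 / (8 * m * L^2)
= 3^2 * (6.626e-34)^2 / (8 * 9.109e-31 * (8.4e-9)^2)
= 9 * 4.3904e-67 / (8 * 9.109e-31 * 7.0560e-17)
= 7.6847e-21 J
= 0.048 eV

0.048


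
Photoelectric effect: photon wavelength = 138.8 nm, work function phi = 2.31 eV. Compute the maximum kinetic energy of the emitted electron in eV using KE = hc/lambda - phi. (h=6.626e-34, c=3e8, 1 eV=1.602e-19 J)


E_photon = hc / lambda
= (6.626e-34)(3e8) / (138.8e-9)
= 1.4321e-18 J
= 8.9397 eV
KE = E_photon - phi
= 8.9397 - 2.31
= 6.6297 eV

6.6297


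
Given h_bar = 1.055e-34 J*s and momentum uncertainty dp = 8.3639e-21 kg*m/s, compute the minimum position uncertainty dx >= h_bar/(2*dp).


dx = h_bar / (2 * dp)
= 1.055e-34 / (2 * 8.3639e-21)
= 1.055e-34 / 1.6728e-20
= 6.3069e-15 m

6.3069e-15


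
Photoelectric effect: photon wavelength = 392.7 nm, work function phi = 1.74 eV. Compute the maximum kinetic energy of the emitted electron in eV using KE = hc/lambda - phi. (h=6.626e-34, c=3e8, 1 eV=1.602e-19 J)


E_photon = hc / lambda
= (6.626e-34)(3e8) / (392.7e-9)
= 5.0619e-19 J
= 3.1597 eV
KE = E_photon - phi
= 3.1597 - 1.74
= 1.4197 eV

1.4197


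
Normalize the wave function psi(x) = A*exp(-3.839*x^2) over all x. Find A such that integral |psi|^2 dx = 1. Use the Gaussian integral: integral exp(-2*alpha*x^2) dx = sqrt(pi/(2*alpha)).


integral |psi|^2 dx = A^2 * sqrt(pi/(2*alpha)) = 1
A^2 = sqrt(2*alpha/pi)
= sqrt(2 * 3.839 / pi)
= 1.563324
A = sqrt(1.563324)
= 1.2503

1.2503


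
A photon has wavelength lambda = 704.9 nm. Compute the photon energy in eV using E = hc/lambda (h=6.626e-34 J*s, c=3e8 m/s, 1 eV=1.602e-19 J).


E = hc / lambda
= (6.626e-34)(3e8) / (704.9e-9)
= 1.9878e-25 / 7.0490e-07
= 2.8200e-19 J
Converting to eV: 2.8200e-19 / 1.602e-19
= 1.7603 eV

1.7603


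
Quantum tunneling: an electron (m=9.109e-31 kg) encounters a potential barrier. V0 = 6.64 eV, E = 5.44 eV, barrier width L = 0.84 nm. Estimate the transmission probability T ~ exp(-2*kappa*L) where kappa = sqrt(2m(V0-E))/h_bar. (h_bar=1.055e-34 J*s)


V0 - E = 1.2 eV = 1.9224e-19 J
kappa = sqrt(2 * m * (V0-E)) / h_bar
= sqrt(2 * 9.109e-31 * 1.9224e-19) / 1.055e-34
= 5.6094e+09 /m
2*kappa*L = 2 * 5.6094e+09 * 0.84e-9
= 9.4239
T = exp(-9.4239) = 8.077324e-05

8.077324e-05


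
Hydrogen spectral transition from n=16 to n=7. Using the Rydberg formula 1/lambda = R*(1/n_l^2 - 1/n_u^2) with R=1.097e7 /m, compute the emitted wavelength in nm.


1/lambda = R * (1/n_l^2 - 1/n_u^2)
= 1.097e7 * (1/7^2 - 1/16^2)
= 1.097e7 * (0.020408 - 0.003906)
= 1.097e7 * 0.016502
= 1.8103e+05 /m
lambda = 1 / 1.8103e+05 = 5524.0687 nm

5524.0687


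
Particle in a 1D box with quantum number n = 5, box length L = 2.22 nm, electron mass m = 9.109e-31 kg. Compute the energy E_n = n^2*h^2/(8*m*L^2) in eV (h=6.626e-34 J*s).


E = n^2 * h^2 / (8 * m * L^2)
= 5^2 * (6.626e-34)^2 / (8 * 9.109e-31 * (2.22e-9)^2)
= 25 * 4.3904e-67 / (8 * 9.109e-31 * 4.9284e-18)
= 3.0562e-19 J
= 1.9077 eV

1.9077


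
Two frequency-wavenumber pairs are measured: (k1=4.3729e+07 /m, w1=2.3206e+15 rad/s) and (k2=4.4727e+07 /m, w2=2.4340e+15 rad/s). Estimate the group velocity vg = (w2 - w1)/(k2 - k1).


vg = (w2 - w1) / (k2 - k1)
= (2.4340e+15 - 2.3206e+15) / (4.4727e+07 - 4.3729e+07)
= 1.1340e+14 / 9.9800e+05
= 1.1363e+08 m/s

1.1363e+08


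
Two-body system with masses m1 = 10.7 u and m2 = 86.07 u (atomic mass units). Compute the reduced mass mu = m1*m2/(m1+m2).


mu = m1 * m2 / (m1 + m2)
= 10.7 * 86.07 / (10.7 + 86.07)
= 920.949 / 96.77
= 9.5169 u

9.5169


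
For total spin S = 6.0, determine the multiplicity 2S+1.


Spin multiplicity = 2S + 1
= 2 * 6.0 + 1
= 12.0 + 1
= 13

13


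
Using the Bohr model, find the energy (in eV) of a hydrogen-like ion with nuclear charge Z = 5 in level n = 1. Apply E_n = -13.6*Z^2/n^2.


E_n = -13.6 * Z^2 / n^2
= -13.6 * 5^2 / 1^2
= -13.6 * 25 / 1
= -340.0 eV

-340.0


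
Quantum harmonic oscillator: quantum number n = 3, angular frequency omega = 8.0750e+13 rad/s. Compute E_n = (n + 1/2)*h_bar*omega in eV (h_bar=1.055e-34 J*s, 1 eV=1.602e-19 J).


E = (n + 1/2) * h_bar * omega
= (3 + 0.5) * 1.055e-34 * 8.0750e+13
= 3.5 * 8.5191e-21
= 2.9817e-20 J
= 0.1861 eV

0.1861


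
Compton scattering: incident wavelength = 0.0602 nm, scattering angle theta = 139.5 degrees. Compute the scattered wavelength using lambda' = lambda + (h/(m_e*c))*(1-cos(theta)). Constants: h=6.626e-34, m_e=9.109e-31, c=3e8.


Compton wavelength: h/(m_e*c) = 2.4247e-12 m
d_lambda = 2.4247e-12 * (1 - cos(139.5 deg))
= 2.4247e-12 * 1.760406
= 4.2685e-12 m = 0.004268 nm
lambda' = 0.0602 + 0.004268
= 0.064468 nm

0.064468


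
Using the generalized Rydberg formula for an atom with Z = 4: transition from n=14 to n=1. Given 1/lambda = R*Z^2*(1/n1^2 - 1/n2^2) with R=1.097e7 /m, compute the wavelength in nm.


1/lambda = R * Z^2 * (1/n1^2 - 1/n2^2)
= 1.097e7 * 4^2 * (1/1^2 - 1/14^2)
= 1.097e7 * 16 * (1.0 - 0.005102)
= 1.7462e+08 /m
lambda = 1 / 1.7462e+08
= 5.7266 nm

5.7266


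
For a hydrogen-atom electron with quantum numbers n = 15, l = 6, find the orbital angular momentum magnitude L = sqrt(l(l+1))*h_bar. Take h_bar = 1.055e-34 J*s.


L = sqrt(l*(l+1)) * h_bar
= sqrt(6 * 7) * 1.055e-34
= sqrt(42) * 1.055e-34
= 6.4807 * 1.055e-34
= 6.8372e-34 J*s

6.8372e-34


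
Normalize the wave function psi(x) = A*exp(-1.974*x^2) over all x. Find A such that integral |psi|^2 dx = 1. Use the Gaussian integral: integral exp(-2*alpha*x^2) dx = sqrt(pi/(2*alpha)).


integral |psi|^2 dx = A^2 * sqrt(pi/(2*alpha)) = 1
A^2 = sqrt(2*alpha/pi)
= sqrt(2 * 1.974 / pi)
= 1.121021
A = sqrt(1.121021)
= 1.0588

1.0588


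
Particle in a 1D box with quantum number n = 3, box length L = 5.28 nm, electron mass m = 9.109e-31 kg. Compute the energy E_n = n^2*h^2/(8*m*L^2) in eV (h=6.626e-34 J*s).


E = n^2 * h^2 / (8 * m * L^2)
= 3^2 * (6.626e-34)^2 / (8 * 9.109e-31 * (5.28e-9)^2)
= 9 * 4.3904e-67 / (8 * 9.109e-31 * 2.7878e-17)
= 1.9450e-20 J
= 0.1214 eV

0.1214


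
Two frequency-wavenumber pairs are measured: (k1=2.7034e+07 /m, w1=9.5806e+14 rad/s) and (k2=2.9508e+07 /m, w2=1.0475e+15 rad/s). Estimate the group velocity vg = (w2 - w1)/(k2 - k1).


vg = (w2 - w1) / (k2 - k1)
= (1.0475e+15 - 9.5806e+14) / (2.9508e+07 - 2.7034e+07)
= 8.9440e+13 / 2.4740e+06
= 3.6152e+07 m/s

3.6152e+07


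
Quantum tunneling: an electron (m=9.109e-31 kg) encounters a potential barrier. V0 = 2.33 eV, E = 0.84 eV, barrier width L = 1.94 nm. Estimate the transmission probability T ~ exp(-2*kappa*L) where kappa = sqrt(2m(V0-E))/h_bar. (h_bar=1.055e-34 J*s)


V0 - E = 1.49 eV = 2.3870e-19 J
kappa = sqrt(2 * m * (V0-E)) / h_bar
= sqrt(2 * 9.109e-31 * 2.3870e-19) / 1.055e-34
= 6.2506e+09 /m
2*kappa*L = 2 * 6.2506e+09 * 1.94e-9
= 24.2524
T = exp(-24.2524) = 2.933148e-11

2.933148e-11


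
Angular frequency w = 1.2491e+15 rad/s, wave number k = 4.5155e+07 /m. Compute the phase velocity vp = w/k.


vp = w / k
= 1.2491e+15 / 4.5155e+07
= 2.7662e+07 m/s

2.7662e+07


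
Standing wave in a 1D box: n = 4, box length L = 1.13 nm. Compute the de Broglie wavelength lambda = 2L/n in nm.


lambda = 2L / n
= 2 * 1.13 / 4
= 2.26 / 4
= 0.565 nm

0.565


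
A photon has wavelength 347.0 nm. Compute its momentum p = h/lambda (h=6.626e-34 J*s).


p = h / lambda
= 6.626e-34 / (347.0e-9)
= 6.626e-34 / 3.4700e-07
= 1.9095e-27 kg*m/s

1.9095e-27


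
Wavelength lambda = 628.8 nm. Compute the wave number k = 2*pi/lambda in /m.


k = 2 * pi / lambda
= 6.2832 / (628.8e-9)
= 6.2832 / 6.2880e-07
= 9.9923e+06 /m

9.9923e+06


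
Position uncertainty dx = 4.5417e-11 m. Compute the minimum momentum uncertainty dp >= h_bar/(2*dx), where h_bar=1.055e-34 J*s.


dp = h_bar / (2 * dx)
= 1.055e-34 / (2 * 4.5417e-11)
= 1.055e-34 / 9.0834e-11
= 1.1615e-24 kg*m/s

1.1615e-24


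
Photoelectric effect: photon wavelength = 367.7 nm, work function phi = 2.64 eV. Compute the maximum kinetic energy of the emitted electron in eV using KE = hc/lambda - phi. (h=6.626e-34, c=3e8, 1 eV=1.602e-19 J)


E_photon = hc / lambda
= (6.626e-34)(3e8) / (367.7e-9)
= 5.4060e-19 J
= 3.3746 eV
KE = E_photon - phi
= 3.3746 - 2.64
= 0.7346 eV

0.7346


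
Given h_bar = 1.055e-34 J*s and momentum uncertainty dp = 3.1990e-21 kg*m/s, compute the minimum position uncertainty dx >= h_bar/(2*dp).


dx = h_bar / (2 * dp)
= 1.055e-34 / (2 * 3.1990e-21)
= 1.055e-34 / 6.3980e-21
= 1.6490e-14 m

1.6490e-14


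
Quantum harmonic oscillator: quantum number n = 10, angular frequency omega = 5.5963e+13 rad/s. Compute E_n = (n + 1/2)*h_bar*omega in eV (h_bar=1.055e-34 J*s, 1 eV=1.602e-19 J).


E = (n + 1/2) * h_bar * omega
= (10 + 0.5) * 1.055e-34 * 5.5963e+13
= 10.5 * 5.9041e-21
= 6.1993e-20 J
= 0.387 eV

0.387


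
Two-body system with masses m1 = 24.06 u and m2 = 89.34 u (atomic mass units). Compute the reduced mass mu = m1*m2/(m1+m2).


mu = m1 * m2 / (m1 + m2)
= 24.06 * 89.34 / (24.06 + 89.34)
= 2149.5204 / 113.4
= 18.9552 u

18.9552


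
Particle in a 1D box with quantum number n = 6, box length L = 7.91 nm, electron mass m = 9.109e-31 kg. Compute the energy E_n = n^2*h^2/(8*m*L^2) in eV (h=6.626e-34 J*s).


E = n^2 * h^2 / (8 * m * L^2)
= 6^2 * (6.626e-34)^2 / (8 * 9.109e-31 * (7.91e-9)^2)
= 36 * 4.3904e-67 / (8 * 9.109e-31 * 6.2568e-17)
= 3.4665e-20 J
= 0.2164 eV

0.2164


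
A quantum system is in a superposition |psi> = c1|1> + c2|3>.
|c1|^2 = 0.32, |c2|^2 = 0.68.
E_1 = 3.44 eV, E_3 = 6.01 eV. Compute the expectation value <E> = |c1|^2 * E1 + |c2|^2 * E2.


<E> = |c1|^2 * E1 + |c2|^2 * E2
= 0.32 * 3.44 + 0.68 * 6.01
= 1.1008 + 4.0868
= 5.1876 eV

5.1876


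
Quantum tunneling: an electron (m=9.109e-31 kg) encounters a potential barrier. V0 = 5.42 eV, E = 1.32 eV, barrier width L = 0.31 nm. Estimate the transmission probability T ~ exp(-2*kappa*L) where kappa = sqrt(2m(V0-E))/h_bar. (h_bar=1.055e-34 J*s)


V0 - E = 4.1 eV = 6.5682e-19 J
kappa = sqrt(2 * m * (V0-E)) / h_bar
= sqrt(2 * 9.109e-31 * 6.5682e-19) / 1.055e-34
= 1.0369e+10 /m
2*kappa*L = 2 * 1.0369e+10 * 0.31e-9
= 6.4285
T = exp(-6.4285) = 1.614797e-03

1.614797e-03


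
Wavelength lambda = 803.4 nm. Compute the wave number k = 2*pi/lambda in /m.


k = 2 * pi / lambda
= 6.2832 / (803.4e-9)
= 6.2832 / 8.0340e-07
= 7.8207e+06 /m

7.8207e+06


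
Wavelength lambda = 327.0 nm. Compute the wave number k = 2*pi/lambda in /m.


k = 2 * pi / lambda
= 6.2832 / (327.0e-9)
= 6.2832 / 3.2700e-07
= 1.9215e+07 /m

1.9215e+07


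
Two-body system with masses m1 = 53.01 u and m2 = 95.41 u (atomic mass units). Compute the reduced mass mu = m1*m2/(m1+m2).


mu = m1 * m2 / (m1 + m2)
= 53.01 * 95.41 / (53.01 + 95.41)
= 5057.6841 / 148.42
= 34.0768 u

34.0768


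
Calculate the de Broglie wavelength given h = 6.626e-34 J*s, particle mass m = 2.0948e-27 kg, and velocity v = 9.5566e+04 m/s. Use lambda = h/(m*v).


lambda = h / (m * v)
= 6.626e-34 / (2.0948e-27 * 9.5566e+04)
= 6.626e-34 / 2.0019e-22
= 3.3098e-12 m

3.3098e-12


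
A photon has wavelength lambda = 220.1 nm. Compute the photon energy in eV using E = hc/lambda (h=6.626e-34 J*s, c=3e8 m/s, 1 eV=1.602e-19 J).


E = hc / lambda
= (6.626e-34)(3e8) / (220.1e-9)
= 1.9878e-25 / 2.2010e-07
= 9.0313e-19 J
Converting to eV: 9.0313e-19 / 1.602e-19
= 5.6375 eV

5.6375


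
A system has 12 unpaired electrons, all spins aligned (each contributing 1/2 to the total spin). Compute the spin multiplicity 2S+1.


Total spin S = N * (1/2) = 12 * 0.5 = 6.0
Spin multiplicity = 2S + 1
= 2 * 6.0 + 1
= 13

13


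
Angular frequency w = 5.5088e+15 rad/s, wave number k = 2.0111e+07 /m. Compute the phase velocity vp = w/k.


vp = w / k
= 5.5088e+15 / 2.0111e+07
= 2.7392e+08 m/s

2.7392e+08


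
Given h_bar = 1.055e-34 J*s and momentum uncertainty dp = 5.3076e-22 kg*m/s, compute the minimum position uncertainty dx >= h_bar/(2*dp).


dx = h_bar / (2 * dp)
= 1.055e-34 / (2 * 5.3076e-22)
= 1.055e-34 / 1.0615e-21
= 9.9386e-14 m

9.9386e-14


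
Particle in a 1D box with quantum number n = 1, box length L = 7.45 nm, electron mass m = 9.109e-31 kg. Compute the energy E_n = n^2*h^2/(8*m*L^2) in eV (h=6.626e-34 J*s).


E = n^2 * h^2 / (8 * m * L^2)
= 1^2 * (6.626e-34)^2 / (8 * 9.109e-31 * (7.45e-9)^2)
= 1 * 4.3904e-67 / (8 * 9.109e-31 * 5.5503e-17)
= 1.0855e-21 J
= 0.0068 eV

0.0068


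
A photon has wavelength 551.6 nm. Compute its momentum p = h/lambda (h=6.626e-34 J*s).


p = h / lambda
= 6.626e-34 / (551.6e-9)
= 6.626e-34 / 5.5160e-07
= 1.2012e-27 kg*m/s

1.2012e-27


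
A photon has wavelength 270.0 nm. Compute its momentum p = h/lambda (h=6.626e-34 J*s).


p = h / lambda
= 6.626e-34 / (270.0e-9)
= 6.626e-34 / 2.7000e-07
= 2.4541e-27 kg*m/s

2.4541e-27


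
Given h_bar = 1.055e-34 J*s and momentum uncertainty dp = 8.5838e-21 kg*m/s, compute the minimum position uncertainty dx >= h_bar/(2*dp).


dx = h_bar / (2 * dp)
= 1.055e-34 / (2 * 8.5838e-21)
= 1.055e-34 / 1.7168e-20
= 6.1453e-15 m

6.1453e-15


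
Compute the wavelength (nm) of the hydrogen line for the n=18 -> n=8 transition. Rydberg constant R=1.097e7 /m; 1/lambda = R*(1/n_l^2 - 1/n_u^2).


1/lambda = R * (1/n_l^2 - 1/n_u^2)
= 1.097e7 * (1/8^2 - 1/18^2)
= 1.097e7 * (0.015625 - 0.003086)
= 1.097e7 * 0.012539
= 1.3755e+05 /m
lambda = 1 / 1.3755e+05 = 7270.1774 nm

7270.1774


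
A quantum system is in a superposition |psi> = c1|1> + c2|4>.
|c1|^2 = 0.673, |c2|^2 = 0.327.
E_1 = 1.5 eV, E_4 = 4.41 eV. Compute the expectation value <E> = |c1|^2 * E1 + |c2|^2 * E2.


<E> = |c1|^2 * E1 + |c2|^2 * E2
= 0.673 * 1.5 + 0.327 * 4.41
= 1.0095 + 1.4421
= 2.4516 eV

2.4516


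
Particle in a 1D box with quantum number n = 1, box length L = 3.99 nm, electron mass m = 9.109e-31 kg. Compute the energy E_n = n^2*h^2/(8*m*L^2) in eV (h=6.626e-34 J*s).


E = n^2 * h^2 / (8 * m * L^2)
= 1^2 * (6.626e-34)^2 / (8 * 9.109e-31 * (3.99e-9)^2)
= 1 * 4.3904e-67 / (8 * 9.109e-31 * 1.5920e-17)
= 3.7844e-21 J
= 0.0236 eV

0.0236


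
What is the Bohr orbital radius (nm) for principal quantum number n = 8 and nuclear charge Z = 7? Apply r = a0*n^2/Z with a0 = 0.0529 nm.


r = a0 * n^2 / Z
= 0.0529 * 8^2 / 7
= 0.0529 * 64 / 7
= 0.4837 nm

0.4837


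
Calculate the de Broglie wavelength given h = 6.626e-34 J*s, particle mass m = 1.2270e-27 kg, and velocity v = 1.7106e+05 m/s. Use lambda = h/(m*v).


lambda = h / (m * v)
= 6.626e-34 / (1.2270e-27 * 1.7106e+05)
= 6.626e-34 / 2.0989e-22
= 3.1569e-12 m

3.1569e-12


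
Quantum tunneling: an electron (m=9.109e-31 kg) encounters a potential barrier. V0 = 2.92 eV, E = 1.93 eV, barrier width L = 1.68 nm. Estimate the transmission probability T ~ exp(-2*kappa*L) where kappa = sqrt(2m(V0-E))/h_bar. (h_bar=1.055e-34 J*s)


V0 - E = 0.99 eV = 1.5860e-19 J
kappa = sqrt(2 * m * (V0-E)) / h_bar
= sqrt(2 * 9.109e-31 * 1.5860e-19) / 1.055e-34
= 5.0950e+09 /m
2*kappa*L = 2 * 5.0950e+09 * 1.68e-9
= 17.1193
T = exp(-17.1193) = 3.674364e-08

3.674364e-08


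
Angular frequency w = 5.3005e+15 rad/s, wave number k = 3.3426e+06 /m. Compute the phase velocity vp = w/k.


vp = w / k
= 5.3005e+15 / 3.3426e+06
= 1.5857e+09 m/s

1.5857e+09


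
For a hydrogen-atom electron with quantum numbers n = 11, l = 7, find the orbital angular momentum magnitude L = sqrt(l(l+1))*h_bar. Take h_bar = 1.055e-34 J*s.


L = sqrt(l*(l+1)) * h_bar
= sqrt(7 * 8) * 1.055e-34
= sqrt(56) * 1.055e-34
= 7.4833 * 1.055e-34
= 7.8949e-34 J*s

7.8949e-34


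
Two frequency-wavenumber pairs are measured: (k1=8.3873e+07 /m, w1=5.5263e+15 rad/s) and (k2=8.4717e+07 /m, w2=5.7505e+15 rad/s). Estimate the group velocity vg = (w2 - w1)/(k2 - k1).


vg = (w2 - w1) / (k2 - k1)
= (5.7505e+15 - 5.5263e+15) / (8.4717e+07 - 8.3873e+07)
= 2.2420e+14 / 8.4400e+05
= 2.6564e+08 m/s

2.6564e+08


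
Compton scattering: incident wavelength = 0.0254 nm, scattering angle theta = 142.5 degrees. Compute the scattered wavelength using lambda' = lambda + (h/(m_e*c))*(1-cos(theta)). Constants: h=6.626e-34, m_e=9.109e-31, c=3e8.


Compton wavelength: h/(m_e*c) = 2.4247e-12 m
d_lambda = 2.4247e-12 * (1 - cos(142.5 deg))
= 2.4247e-12 * 1.793353
= 4.3484e-12 m = 0.004348 nm
lambda' = 0.0254 + 0.004348
= 0.029748 nm

0.029748


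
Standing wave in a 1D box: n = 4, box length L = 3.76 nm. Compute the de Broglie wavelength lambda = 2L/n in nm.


lambda = 2L / n
= 2 * 3.76 / 4
= 7.52 / 4
= 1.88 nm

1.88


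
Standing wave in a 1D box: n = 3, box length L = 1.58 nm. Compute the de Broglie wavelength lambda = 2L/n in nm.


lambda = 2L / n
= 2 * 1.58 / 3
= 3.16 / 3
= 1.0533 nm

1.0533


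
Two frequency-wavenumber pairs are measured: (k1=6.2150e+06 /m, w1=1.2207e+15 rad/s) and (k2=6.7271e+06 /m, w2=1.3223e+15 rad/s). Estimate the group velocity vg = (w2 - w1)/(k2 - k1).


vg = (w2 - w1) / (k2 - k1)
= (1.3223e+15 - 1.2207e+15) / (6.7271e+06 - 6.2150e+06)
= 1.0160e+14 / 5.1210e+05
= 1.9840e+08 m/s

1.9840e+08


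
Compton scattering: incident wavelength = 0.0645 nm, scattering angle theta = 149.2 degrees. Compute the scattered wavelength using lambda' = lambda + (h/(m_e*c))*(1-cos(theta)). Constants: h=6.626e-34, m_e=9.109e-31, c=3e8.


Compton wavelength: h/(m_e*c) = 2.4247e-12 m
d_lambda = 2.4247e-12 * (1 - cos(149.2 deg))
= 2.4247e-12 * 1.85896
= 4.5074e-12 m = 0.004507 nm
lambda' = 0.0645 + 0.004507
= 0.069007 nm

0.069007


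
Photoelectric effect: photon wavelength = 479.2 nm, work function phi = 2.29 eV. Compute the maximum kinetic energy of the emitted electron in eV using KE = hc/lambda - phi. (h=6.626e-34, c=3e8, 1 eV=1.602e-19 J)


E_photon = hc / lambda
= (6.626e-34)(3e8) / (479.2e-9)
= 4.1482e-19 J
= 2.5894 eV
KE = E_photon - phi
= 2.5894 - 2.29
= 0.2994 eV

0.2994


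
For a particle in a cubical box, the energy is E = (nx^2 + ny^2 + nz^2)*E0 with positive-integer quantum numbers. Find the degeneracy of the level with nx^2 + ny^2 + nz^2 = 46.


Enumerate all (nx, ny, nz) with nx^2 + ny^2 + nz^2 = 46:
(1,3,6)
(1,6,3)
(3,1,6)
(3,6,1)
(6,1,3)
(6,3,1)
Total degeneracy = 6

6


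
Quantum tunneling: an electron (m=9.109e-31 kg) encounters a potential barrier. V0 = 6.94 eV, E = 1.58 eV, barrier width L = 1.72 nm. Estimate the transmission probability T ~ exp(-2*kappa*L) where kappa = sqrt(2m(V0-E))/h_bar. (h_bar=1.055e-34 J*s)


V0 - E = 5.36 eV = 8.5867e-19 J
kappa = sqrt(2 * m * (V0-E)) / h_bar
= sqrt(2 * 9.109e-31 * 8.5867e-19) / 1.055e-34
= 1.1855e+10 /m
2*kappa*L = 2 * 1.1855e+10 * 1.72e-9
= 40.7821
T = exp(-40.7821) = 1.943313e-18

1.943313e-18


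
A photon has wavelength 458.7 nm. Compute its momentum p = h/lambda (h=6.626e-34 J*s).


p = h / lambda
= 6.626e-34 / (458.7e-9)
= 6.626e-34 / 4.5870e-07
= 1.4445e-27 kg*m/s

1.4445e-27


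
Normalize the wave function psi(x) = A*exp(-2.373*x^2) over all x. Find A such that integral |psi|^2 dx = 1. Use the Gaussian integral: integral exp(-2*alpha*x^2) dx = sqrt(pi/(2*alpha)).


integral |psi|^2 dx = A^2 * sqrt(pi/(2*alpha)) = 1
A^2 = sqrt(2*alpha/pi)
= sqrt(2 * 2.373 / pi)
= 1.229105
A = sqrt(1.229105)
= 1.1087

1.1087


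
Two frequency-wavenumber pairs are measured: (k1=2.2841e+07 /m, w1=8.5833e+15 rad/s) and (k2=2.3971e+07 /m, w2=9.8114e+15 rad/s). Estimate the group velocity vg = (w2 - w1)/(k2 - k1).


vg = (w2 - w1) / (k2 - k1)
= (9.8114e+15 - 8.5833e+15) / (2.3971e+07 - 2.2841e+07)
= 1.2281e+15 / 1.1300e+06
= 1.0868e+09 m/s

1.0868e+09


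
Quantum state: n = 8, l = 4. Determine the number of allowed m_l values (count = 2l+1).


m_l ranges from -l to +l in integer steps
So m_l goes from -4 to +4
Count = 2l + 1 = 2*4 + 1
= 9

9


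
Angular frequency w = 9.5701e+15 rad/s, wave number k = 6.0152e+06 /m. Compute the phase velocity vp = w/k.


vp = w / k
= 9.5701e+15 / 6.0152e+06
= 1.5910e+09 m/s

1.5910e+09


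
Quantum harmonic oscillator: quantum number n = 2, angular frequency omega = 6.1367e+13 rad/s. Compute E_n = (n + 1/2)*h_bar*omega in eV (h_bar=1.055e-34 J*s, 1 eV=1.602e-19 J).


E = (n + 1/2) * h_bar * omega
= (2 + 0.5) * 1.055e-34 * 6.1367e+13
= 2.5 * 6.4742e-21
= 1.6186e-20 J
= 0.101 eV

0.101


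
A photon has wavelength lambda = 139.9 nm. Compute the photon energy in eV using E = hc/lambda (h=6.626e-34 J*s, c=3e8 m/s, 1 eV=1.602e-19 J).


E = hc / lambda
= (6.626e-34)(3e8) / (139.9e-9)
= 1.9878e-25 / 1.3990e-07
= 1.4209e-18 J
Converting to eV: 1.4209e-18 / 1.602e-19
= 8.8694 eV

8.8694


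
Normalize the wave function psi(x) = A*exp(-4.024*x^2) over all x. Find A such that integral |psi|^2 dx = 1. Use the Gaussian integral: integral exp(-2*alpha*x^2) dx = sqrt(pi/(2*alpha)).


integral |psi|^2 dx = A^2 * sqrt(pi/(2*alpha)) = 1
A^2 = sqrt(2*alpha/pi)
= sqrt(2 * 4.024 / pi)
= 1.600549
A = sqrt(1.600549)
= 1.2651

1.2651


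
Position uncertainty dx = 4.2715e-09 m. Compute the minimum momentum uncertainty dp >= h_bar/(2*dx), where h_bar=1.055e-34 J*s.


dp = h_bar / (2 * dx)
= 1.055e-34 / (2 * 4.2715e-09)
= 1.055e-34 / 8.5430e-09
= 1.2349e-26 kg*m/s

1.2349e-26


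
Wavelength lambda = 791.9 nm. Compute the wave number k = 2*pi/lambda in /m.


k = 2 * pi / lambda
= 6.2832 / (791.9e-9)
= 6.2832 / 7.9190e-07
= 7.9343e+06 /m

7.9343e+06


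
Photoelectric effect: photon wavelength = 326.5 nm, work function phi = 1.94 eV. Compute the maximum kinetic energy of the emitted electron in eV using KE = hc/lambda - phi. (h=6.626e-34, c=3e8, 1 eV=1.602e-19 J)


E_photon = hc / lambda
= (6.626e-34)(3e8) / (326.5e-9)
= 6.0882e-19 J
= 3.8004 eV
KE = E_photon - phi
= 3.8004 - 1.94
= 1.8604 eV

1.8604


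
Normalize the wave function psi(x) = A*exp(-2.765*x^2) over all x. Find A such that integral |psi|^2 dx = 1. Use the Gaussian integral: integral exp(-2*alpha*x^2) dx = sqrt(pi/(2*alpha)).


integral |psi|^2 dx = A^2 * sqrt(pi/(2*alpha)) = 1
A^2 = sqrt(2*alpha/pi)
= sqrt(2 * 2.765 / pi)
= 1.326746
A = sqrt(1.326746)
= 1.1518

1.1518


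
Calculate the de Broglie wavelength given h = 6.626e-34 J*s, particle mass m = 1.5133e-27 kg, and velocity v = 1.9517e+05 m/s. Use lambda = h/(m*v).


lambda = h / (m * v)
= 6.626e-34 / (1.5133e-27 * 1.9517e+05)
= 6.626e-34 / 2.9535e-22
= 2.2434e-12 m

2.2434e-12


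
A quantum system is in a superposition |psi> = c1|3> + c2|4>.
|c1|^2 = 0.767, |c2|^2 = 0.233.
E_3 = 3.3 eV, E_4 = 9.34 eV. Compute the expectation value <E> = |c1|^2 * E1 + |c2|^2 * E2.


<E> = |c1|^2 * E1 + |c2|^2 * E2
= 0.767 * 3.3 + 0.233 * 9.34
= 2.5311 + 2.1762
= 4.7073 eV

4.7073


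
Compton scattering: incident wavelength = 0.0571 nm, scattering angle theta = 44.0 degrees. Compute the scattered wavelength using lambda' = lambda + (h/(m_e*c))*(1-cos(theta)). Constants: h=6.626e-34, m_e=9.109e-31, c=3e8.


Compton wavelength: h/(m_e*c) = 2.4247e-12 m
d_lambda = 2.4247e-12 * (1 - cos(44.0 deg))
= 2.4247e-12 * 0.28066
= 6.8052e-13 m = 0.000681 nm
lambda' = 0.0571 + 0.000681
= 0.057781 nm

0.057781


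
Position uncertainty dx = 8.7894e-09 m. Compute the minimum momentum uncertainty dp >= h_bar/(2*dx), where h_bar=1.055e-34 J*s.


dp = h_bar / (2 * dx)
= 1.055e-34 / (2 * 8.7894e-09)
= 1.055e-34 / 1.7579e-08
= 6.0015e-27 kg*m/s

6.0015e-27
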